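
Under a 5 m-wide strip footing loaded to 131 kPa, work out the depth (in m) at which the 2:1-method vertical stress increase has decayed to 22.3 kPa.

z ≈ 24.4 m

2:1 spreading — at depth z the loaded area has grown by z in each plan dimension:
qB/(B+z) = Δσ_z ⇒ z = qB/Δσ_z − B = 131×5/22.3 − 5 = 24.37 m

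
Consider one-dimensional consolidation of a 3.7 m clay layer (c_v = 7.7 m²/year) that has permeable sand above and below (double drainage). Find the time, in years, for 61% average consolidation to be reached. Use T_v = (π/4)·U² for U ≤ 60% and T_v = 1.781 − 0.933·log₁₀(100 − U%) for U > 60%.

Drainage path length: H_d = H/2 = 1.85 m (double drainage).
U > 60%: T_v = 1.781 − 0.933·log₁₀(100 − 61) = 0.29654.
t = T_v·H_d²/c_v = 0.29654×1.85²/7.7 = 0.1318 years.

t ≈ 0.132 years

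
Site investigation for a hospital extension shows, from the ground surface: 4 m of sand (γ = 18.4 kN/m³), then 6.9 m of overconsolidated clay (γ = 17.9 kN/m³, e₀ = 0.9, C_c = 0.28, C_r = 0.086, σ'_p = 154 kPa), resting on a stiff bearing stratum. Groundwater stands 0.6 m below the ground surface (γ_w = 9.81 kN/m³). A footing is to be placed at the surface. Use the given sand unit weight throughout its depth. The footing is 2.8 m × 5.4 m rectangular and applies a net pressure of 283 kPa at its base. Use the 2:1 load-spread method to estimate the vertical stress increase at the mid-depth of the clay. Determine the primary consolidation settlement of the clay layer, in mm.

Mid-depth of clay below the ground surface: z = 4 + 6.9/2 = 7.45 m.
Total vertical stress at mid-clay: σ_v = 18.4×4 + 17.9×3.45 = 135.35 kPa.
Pore pressure: u = 9.81×(7.45 − 0.6) = 67.198 kPa.
Initial effective stress: σ'_0 = σ_v − u = 135.35 − 67.198 = 68.152 kPa.
Stress increase at mid-clay by the 2:1 spreading method:
Δσ = qBL/((B+z)(L+z)) = 283×2.8×5.4/((2.8+7.45)(5.4+7.45)) = 32.487 kPa
Final effective stress: σ'_f = 68.152 + 32.487 = 100.64 kPa.
σ'_f = 100.64 ≤ σ'_p = 154 kPa, so the clay remains overconsolidated and only the recompression index applies:
S_c = C_r·H/(1+e₀)·log₁₀(σ'_f/σ'_0) = 0.086×6.9/1.9×log₁₀(100.64/68.152)
    = 0.31232 × 0.16929 = 0.05287 m

S_c ≈ 52.9 mm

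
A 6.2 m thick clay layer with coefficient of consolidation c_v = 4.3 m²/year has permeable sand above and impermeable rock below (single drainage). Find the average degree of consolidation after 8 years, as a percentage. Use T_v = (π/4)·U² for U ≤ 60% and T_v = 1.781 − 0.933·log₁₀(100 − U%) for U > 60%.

U ≈ 91.1 %

Drainage path length: H_d = H = 6.2 m (single drainage).
T_v = c_v·t/H_d² = 4.3×8/6.2² = 0.8949.
T_v = 0.8949 corresponds to the U > 60% branch:
U = 1 − 10^((1.781 − T_v)/0.933)/100 = 0.9109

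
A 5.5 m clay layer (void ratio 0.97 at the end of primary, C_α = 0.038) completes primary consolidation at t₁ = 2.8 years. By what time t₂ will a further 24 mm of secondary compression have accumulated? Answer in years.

t₂ ≈ 4.71 years

S_s = C_α·H/(1+e_p)·log₁₀(t₂/t₁) ⇒ log₁₀(t₂/t₁) = S_s·(1+e_p)/(C_α·H).
log₁₀(t₂/t₁) = 0.024 × (1+0.97) / (0.038×5.5) = 0.2262
t₂ = t₁ × 10^0.2262 = 2.8 × 1.684 = 4.714 years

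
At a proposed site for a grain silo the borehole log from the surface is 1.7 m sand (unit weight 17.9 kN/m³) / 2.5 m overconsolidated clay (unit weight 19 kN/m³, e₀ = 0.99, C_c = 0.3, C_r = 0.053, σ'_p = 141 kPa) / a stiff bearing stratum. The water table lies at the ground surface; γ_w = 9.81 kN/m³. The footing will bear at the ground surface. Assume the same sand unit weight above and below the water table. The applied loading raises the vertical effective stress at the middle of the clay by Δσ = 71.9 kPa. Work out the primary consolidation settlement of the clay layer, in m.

Mid-depth of clay below the ground surface: z = 1.7 + 2.5/2 = 2.95 m.
Total vertical stress at mid-clay: σ_v = 17.9×1.7 + 19×1.25 = 54.18 kPa.
Pore pressure: u = 9.81×(2.95 − 0) = 28.94 kPa.
Initial effective stress: σ'_0 = σ_v − u = 54.18 − 28.94 = 25.24 kPa.
Final effective stress: σ'_f = 25.24 + 71.9 = 97.14 kPa.
σ'_f = 97.14 ≤ σ'_p = 141 kPa, so the clay remains overconsolidated and only the recompression index applies:
S_c = C_r·H/(1+e₀)·log₁₀(σ'_f/σ'_0) = 0.053×2.5/1.99×log₁₀(97.14/25.24)
    = 0.066584 × 0.58531 = 0.03897 m

S_c ≈ 0.039 m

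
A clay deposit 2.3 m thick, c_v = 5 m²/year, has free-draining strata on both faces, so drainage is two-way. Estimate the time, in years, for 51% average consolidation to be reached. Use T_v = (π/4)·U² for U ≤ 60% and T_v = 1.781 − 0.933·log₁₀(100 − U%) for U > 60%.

t ≈ 0.054 years

Drainage path length: H_d = H/2 = 1.15 m (double drainage).
U ≤ 60%: T_v = (π/4)·U² = (π/4)×0.51² = 0.20428.
t = T_v·H_d²/c_v = 0.20428×1.15²/5 = 0.05403 years.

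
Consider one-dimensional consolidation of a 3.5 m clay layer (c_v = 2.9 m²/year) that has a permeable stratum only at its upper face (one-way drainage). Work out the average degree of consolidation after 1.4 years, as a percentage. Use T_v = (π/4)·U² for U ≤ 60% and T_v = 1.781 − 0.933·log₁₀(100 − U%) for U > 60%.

Drainage path length: H_d = H = 3.5 m (single drainage).
T_v = c_v·t/H_d² = 2.9×1.4/3.5² = 0.33143.
T_v = 0.33143 corresponds to the U > 60% branch:
U = 1 − 10^((1.781 − T_v)/0.933)/100 = 0.6422

U ≈ 64.2 %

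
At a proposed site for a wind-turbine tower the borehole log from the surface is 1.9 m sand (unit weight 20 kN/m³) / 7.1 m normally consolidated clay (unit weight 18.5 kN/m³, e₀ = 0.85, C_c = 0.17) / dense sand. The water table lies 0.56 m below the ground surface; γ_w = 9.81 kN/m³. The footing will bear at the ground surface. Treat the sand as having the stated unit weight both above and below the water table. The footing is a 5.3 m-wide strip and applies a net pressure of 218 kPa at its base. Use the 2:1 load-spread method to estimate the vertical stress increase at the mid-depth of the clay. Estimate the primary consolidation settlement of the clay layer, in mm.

S_c ≈ 305 mm

Mid-depth of clay below the ground surface: z = 1.9 + 7.1/2 = 5.45 m.
Total vertical stress at mid-clay: σ_v = 20×1.9 + 18.5×3.55 = 103.67 kPa.
Pore pressure: u = 9.81×(5.45 − 0.56) = 47.971 kPa.
Initial effective stress: σ'_0 = σ_v − u = 103.67 − 47.971 = 55.699 kPa.
Stress increase at mid-clay by the 2:1 spreading method:
Δσ = qB/(B+z) = 218×5.3/(5.3+5.45) = 107.48 kPa
Final effective stress: σ'_f = σ'_0 + Δσ = 55.699 + 107.48 = 163.18 kPa.
Normally consolidated clay, so the full stress increment lies on the virgin compression line:
S_c = C_c·H/(1+e₀)·log₁₀(σ'_f/σ'_0) = 0.17×7.1/(1+0.85)×log₁₀(163.18/55.699)
    = 0.65243 × 0.46682 = 0.3046 m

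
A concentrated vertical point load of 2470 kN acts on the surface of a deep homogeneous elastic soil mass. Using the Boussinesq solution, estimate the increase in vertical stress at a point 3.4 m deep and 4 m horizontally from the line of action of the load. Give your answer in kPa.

Boussinesq vertical stress below a point load on an elastic half-space:
Δσ_z = 3P/(2πz²) · [1 + (r/z)²]^(−5/2)
r/z = 4/3.4 = 1.1765; [1+(r/z)²]^(−5/2) = 0.11395.
Δσ_z = 3×2470/(2π×3.4²) × 0.11395 = 102.02 × 0.11395 = 11.63 kPa

Δσ_z ≈ 11.6 kPa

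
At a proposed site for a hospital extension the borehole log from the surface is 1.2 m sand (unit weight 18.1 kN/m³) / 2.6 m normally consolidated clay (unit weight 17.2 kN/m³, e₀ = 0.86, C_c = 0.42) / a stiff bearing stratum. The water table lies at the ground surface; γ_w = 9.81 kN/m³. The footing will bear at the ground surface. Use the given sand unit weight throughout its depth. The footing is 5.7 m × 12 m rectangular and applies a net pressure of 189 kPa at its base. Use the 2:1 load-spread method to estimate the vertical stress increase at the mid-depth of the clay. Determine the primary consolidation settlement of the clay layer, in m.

S_c ≈ 0.48 m

Mid-depth of clay below the ground surface: z = 1.2 + 2.6/2 = 2.5 m.
Total vertical stress at mid-clay: σ_v = 18.1×1.2 + 17.2×1.3 = 44.08 kPa.
Pore pressure: u = 9.81×(2.5 − 0) = 24.525 kPa.
Initial effective stress: σ'_0 = σ_v − u = 44.08 − 24.525 = 19.555 kPa.
Stress increase at mid-clay by the 2:1 spreading method:
Δσ = qBL/((B+z)(L+z)) = 189×5.7×12/((5.7+2.5)(12+2.5)) = 108.73 kPa
Final effective stress: σ'_f = σ'_0 + Δσ = 19.555 + 108.73 = 128.28 kPa.
Normally consolidated clay, so the full stress increment lies on the virgin compression line:
S_c = C_c·H/(1+e₀)·log₁₀(σ'_f/σ'_0) = 0.42×2.6/(1+0.86)×log₁₀(128.28/19.555)
    = 0.5871 × 0.8169 = 0.4796 m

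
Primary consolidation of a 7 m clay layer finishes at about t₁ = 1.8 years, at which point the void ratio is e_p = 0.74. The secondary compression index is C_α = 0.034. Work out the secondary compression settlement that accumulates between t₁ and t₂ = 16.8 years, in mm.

Secondary compression: S_s = C_α·H/(1+e_p)·log₁₀(t₂/t₁)
S_s = 0.034×7/(1+0.74)×log₁₀(16.8/1.8)
    = 0.1368 × 0.97 = 0.1327 m

S_s ≈ 133 mm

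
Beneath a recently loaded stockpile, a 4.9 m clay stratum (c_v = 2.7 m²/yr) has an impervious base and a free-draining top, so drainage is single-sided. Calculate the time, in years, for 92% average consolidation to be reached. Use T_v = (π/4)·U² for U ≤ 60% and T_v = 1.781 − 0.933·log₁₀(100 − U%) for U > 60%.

t ≈ 8.34 years

Drainage path length: H_d = H = 4.9 m (single drainage).
U > 60%: T_v = 1.781 − 0.933·log₁₀(100 − 92) = 0.93842.
t = T_v·H_d²/c_v = 0.93842×4.9²/2.7 = 8.345 years.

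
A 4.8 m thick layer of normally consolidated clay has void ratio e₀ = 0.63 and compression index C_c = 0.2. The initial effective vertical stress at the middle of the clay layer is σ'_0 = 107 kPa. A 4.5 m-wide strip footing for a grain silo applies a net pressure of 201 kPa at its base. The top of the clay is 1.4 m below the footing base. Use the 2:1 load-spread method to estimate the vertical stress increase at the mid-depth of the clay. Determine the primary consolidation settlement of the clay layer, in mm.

Mid-depth of clay below the footing base: z = 1.4 + 4.8/2 = 3.8 m.
Stress increase at mid-clay by the 2:1 spreading method:
Δσ = qB/(B+z) = 201×4.5/(4.5+3.8) = 108.98 kPa
Final effective stress: σ'_f = σ'_0 + Δσ = 107 + 108.98 = 215.98 kPa.
Normally consolidated clay, so the full stress increment lies on the virgin compression line:
S_c = C_c·H/(1+e₀)·log₁₀(σ'_f/σ'_0) = 0.2×4.8/(1+0.63)×log₁₀(215.98/107)
    = 0.58896 × 0.30503 = 0.1797 m

S_c ≈ 180 mm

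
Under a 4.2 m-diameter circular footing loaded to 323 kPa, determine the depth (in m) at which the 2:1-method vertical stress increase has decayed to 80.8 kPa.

2:1 spreading — at depth z the loaded area has grown by z in each plan dimension:
qD²/(D+z)² = Δσ_z ⇒ z = D(√(q/Δσ_z) − 1) = 4.2×(√(323/80.8) − 1) = 4.197 m

z ≈ 4.2 m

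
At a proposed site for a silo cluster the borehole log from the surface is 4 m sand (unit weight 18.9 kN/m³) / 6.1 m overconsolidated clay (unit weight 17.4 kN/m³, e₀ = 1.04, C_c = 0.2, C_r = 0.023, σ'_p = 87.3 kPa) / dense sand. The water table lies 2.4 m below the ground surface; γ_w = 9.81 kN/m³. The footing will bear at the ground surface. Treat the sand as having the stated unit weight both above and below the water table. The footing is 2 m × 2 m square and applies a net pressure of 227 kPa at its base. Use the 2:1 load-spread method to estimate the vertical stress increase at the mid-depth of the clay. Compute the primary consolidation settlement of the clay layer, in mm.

S_c ≈ 21.1 mm

Mid-depth of clay below the ground surface: z = 4 + 6.1/2 = 7.05 m.
Total vertical stress at mid-clay: σ_v = 18.9×4 + 17.4×3.05 = 128.67 kPa.
Pore pressure: u = 9.81×(7.05 − 2.4) = 45.617 kPa.
Initial effective stress: σ'_0 = σ_v − u = 128.67 − 45.617 = 83.053 kPa.
Stress increase at mid-clay by the 2:1 spreading method:
Δσ = qBL/((B+z)(L+z)) = 227×2×2/((2+7.05)(2+7.05)) = 11.086 kPa
Final effective stress: σ'_f = 83.053 + 11.086 = 94.139 kPa.
σ'_f = 94.139 > σ'_p = 87.3 kPa, so the stress path crosses the preconsolidation pressure — recompression up to σ'_p, then virgin compression beyond:
S_c = H/(1+e₀)·[C_r·log₁₀(σ'_p/σ'_0) + C_c·log₁₀(σ'_f/σ'_p)]
    = 6.1/2.04 × [0.023×log₁₀(87.3/83.053) + 0.2×log₁₀(94.139/87.3)]
    = 2.9902 × [0.00049816 + 0.0065511] = 0.02108 m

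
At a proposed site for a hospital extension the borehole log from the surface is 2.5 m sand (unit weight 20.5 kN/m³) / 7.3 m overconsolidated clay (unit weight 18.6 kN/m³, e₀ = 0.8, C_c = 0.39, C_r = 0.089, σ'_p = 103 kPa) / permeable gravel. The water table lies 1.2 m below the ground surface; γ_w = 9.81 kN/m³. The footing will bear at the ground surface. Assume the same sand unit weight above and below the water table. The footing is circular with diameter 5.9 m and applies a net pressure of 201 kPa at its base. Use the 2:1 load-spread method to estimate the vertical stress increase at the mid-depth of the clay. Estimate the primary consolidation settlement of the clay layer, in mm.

Mid-depth of clay below the ground surface: z = 2.5 + 7.3/2 = 6.15 m.
Total vertical stress at mid-clay: σ_v = 20.5×2.5 + 18.6×3.65 = 119.14 kPa.
Pore pressure: u = 9.81×(6.15 − 1.2) = 48.56 kPa.
Initial effective stress: σ'_0 = σ_v − u = 119.14 − 48.56 = 70.58 kPa.
Stress increase at mid-clay by the 2:1 spreading method:
Δσ ≈ qD²/(D+z)² = 201×5.9²/(5.9+6.15)² = 48.187 kPa
Final effective stress: σ'_f = 70.58 + 48.187 = 118.77 kPa.
σ'_f = 118.77 > σ'_p = 103 kPa, so the stress path crosses the preconsolidation pressure — recompression up to σ'_p, then virgin compression beyond:
S_c = H/(1+e₀)·[C_r·log₁₀(σ'_p/σ'_0) + C_c·log₁₀(σ'_f/σ'_p)]
    = 7.3/1.8 × [0.089×log₁₀(103/70.58) + 0.39×log₁₀(118.77/103)]
    = 4.0556 × [0.01461 + 0.024129] = 0.1571 m

S_c ≈ 157 mm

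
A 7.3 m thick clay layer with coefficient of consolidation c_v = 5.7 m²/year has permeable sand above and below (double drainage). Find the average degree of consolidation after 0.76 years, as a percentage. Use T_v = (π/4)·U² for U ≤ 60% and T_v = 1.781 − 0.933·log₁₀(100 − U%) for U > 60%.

Drainage path length: H_d = H/2 = 3.65 m (double drainage).
T_v = c_v·t/H_d² = 5.7×0.76/3.65² = 0.32516.
T_v = 0.32516 corresponds to the U > 60% branch:
U = 1 − 10^((1.781 − T_v)/0.933)/100 = 0.6366

U ≈ 63.7 %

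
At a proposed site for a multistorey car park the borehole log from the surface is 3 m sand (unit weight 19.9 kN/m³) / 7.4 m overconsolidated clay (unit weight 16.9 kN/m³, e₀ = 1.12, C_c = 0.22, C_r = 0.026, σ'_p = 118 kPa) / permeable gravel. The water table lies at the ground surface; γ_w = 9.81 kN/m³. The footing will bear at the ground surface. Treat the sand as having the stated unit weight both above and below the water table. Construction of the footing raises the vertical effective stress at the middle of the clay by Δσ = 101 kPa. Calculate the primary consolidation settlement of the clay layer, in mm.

S_c ≈ 125 mm

Mid-depth of clay below the ground surface: z = 3 + 7.4/2 = 6.7 m.
Total vertical stress at mid-clay: σ_v = 19.9×3 + 16.9×3.7 = 122.23 kPa.
Pore pressure: u = 9.81×(6.7 − 0) = 65.727 kPa.
Initial effective stress: σ'_0 = σ_v − u = 122.23 − 65.727 = 56.503 kPa.
Final effective stress: σ'_f = 56.503 + 101 = 157.5 kPa.
σ'_f = 157.5 > σ'_p = 118 kPa, so the stress path crosses the preconsolidation pressure — recompression up to σ'_p, then virgin compression beyond:
S_c = H/(1+e₀)·[C_r·log₁₀(σ'_p/σ'_0) + C_c·log₁₀(σ'_f/σ'_p)]
    = 7.4/2.12 × [0.026×log₁₀(118/56.503) + 0.22×log₁₀(157.5/118)]
    = 3.4906 × [0.0083151 + 0.027588] = 0.1253 m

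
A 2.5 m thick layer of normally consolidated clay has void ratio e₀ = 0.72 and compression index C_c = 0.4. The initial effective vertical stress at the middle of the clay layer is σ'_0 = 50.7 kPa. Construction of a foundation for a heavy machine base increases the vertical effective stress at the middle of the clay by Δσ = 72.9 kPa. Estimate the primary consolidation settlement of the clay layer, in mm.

S_c ≈ 225 mm

Final effective stress: σ'_f = σ'_0 + Δσ = 50.7 + 72.9 = 123.6 kPa.
Normally consolidated clay, so the full stress increment lies on the virgin compression line:
S_c = C_c·H/(1+e₀)·log₁₀(σ'_f/σ'_0) = 0.4×2.5/(1+0.72)×log₁₀(123.6/50.7)
    = 0.5814 × 0.38701 = 0.225 m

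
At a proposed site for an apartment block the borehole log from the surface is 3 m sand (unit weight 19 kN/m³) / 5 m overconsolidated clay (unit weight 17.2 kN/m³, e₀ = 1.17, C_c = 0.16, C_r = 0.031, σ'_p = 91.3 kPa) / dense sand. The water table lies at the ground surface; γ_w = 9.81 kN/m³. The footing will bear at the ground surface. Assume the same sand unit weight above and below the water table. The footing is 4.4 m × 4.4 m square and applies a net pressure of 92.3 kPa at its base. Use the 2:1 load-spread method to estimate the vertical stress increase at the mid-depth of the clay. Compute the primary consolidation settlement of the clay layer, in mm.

S_c ≈ 10.3 mm

Mid-depth of clay below the ground surface: z = 3 + 5/2 = 5.5 m.
Total vertical stress at mid-clay: σ_v = 19×3 + 17.2×2.5 = 100 kPa.
Pore pressure: u = 9.81×(5.5 − 0) = 53.955 kPa.
Initial effective stress: σ'_0 = σ_v − u = 100 − 53.955 = 46.045 kPa.
Stress increase at mid-clay by the 2:1 spreading method:
Δσ = qBL/((B+z)(L+z)) = 92.3×4.4×4.4/((4.4+5.5)(4.4+5.5)) = 18.232 kPa
Final effective stress: σ'_f = 46.045 + 18.232 = 64.277 kPa.
σ'_f = 64.277 ≤ σ'_p = 91.3 kPa, so the clay remains overconsolidated and only the recompression index applies:
S_c = C_r·H/(1+e₀)·log₁₀(σ'_f/σ'_0) = 0.031×5/2.17×log₁₀(64.277/46.045)
    = 0.071427 × 0.14487 = 0.01035 m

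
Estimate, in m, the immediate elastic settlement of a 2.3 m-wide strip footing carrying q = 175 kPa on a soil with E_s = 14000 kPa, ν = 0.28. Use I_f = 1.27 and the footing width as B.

Immediate (elastic) settlement: S_e = q·B·(1−ν²)/E_s · I_f.
S_e = 175 × 2.3 × (1 − 0.28²) / 14000 × 1.27
    = 175 × 2.3 × 0.9216 / 14000 × 1.27
    = 0.03365 m

S_e ≈ 0.0336 m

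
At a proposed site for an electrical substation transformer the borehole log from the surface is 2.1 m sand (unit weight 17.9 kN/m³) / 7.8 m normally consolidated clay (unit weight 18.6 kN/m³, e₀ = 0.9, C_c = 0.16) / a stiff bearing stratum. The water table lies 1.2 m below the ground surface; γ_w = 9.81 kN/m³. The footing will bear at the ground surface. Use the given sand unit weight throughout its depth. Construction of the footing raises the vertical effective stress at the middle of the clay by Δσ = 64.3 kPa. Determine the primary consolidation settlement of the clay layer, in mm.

S_c ≈ 201 mm

Mid-depth of clay below the ground surface: z = 2.1 + 7.8/2 = 6 m.
Total vertical stress at mid-clay: σ_v = 17.9×2.1 + 18.6×3.9 = 110.13 kPa.
Pore pressure: u = 9.81×(6 − 1.2) = 47.088 kPa.
Initial effective stress: σ'_0 = σ_v − u = 110.13 − 47.088 = 63.042 kPa.
Final effective stress: σ'_f = σ'_0 + Δσ = 63.042 + 64.3 = 127.34 kPa.
Normally consolidated clay, so the full stress increment lies on the virgin compression line:
S_c = C_c·H/(1+e₀)·log₁₀(σ'_f/σ'_0) = 0.16×7.8/(1+0.9)×log₁₀(127.34/63.042)
    = 0.65684 × 0.30533 = 0.2006 m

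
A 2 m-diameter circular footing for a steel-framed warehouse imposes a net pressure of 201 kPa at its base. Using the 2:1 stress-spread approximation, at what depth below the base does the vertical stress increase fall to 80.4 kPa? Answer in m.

2:1 spreading — at depth z the loaded area has grown by z in each plan dimension:
qD²/(D+z)² = Δσ_z ⇒ z = D(√(q/Δσ_z) − 1) = 2×(√(201/80.4) − 1) = 1.162 m

z ≈ 1.16 m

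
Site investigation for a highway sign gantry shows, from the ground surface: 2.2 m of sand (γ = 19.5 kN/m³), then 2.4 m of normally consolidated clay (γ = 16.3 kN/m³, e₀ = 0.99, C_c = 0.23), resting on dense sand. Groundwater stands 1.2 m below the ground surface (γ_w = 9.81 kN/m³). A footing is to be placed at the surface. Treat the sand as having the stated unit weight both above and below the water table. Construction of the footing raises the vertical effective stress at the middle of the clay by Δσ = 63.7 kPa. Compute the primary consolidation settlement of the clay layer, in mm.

S_c ≈ 113 mm

Mid-depth of clay below the ground surface: z = 2.2 + 2.4/2 = 3.4 m.
Total vertical stress at mid-clay: σ_v = 19.5×2.2 + 16.3×1.2 = 62.46 kPa.
Pore pressure: u = 9.81×(3.4 − 1.2) = 21.582 kPa.
Initial effective stress: σ'_0 = σ_v − u = 62.46 − 21.582 = 40.878 kPa.
Final effective stress: σ'_f = σ'_0 + Δσ = 40.878 + 63.7 = 104.58 kPa.
Normally consolidated clay, so the full stress increment lies on the virgin compression line:
S_c = C_c·H/(1+e₀)·log₁₀(σ'_f/σ'_0) = 0.23×2.4/(1+0.99)×log₁₀(104.58/40.878)
    = 0.27739 × 0.40796 = 0.1132 m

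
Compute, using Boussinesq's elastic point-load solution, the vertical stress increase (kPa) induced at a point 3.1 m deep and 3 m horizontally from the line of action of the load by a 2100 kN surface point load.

Δσ_z ≈ 20 kPa

Boussinesq vertical stress below a point load on an elastic half-space:
Δσ_z = 3P/(2πz²) · [1 + (r/z)²]^(−5/2)
r/z = 3/3.1 = 0.96774; [1+(r/z)²]^(−5/2) = 0.19162.
Δσ_z = 3×2100/(2π×3.1²) × 0.19162 = 104.34 × 0.19162 = 19.99 kPa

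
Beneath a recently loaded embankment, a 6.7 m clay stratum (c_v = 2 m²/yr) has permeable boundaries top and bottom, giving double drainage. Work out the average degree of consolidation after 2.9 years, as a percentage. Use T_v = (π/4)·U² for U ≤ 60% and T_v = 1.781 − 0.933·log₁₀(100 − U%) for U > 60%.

U ≈ 77.4 %

Drainage path length: H_d = H/2 = 3.35 m (double drainage).
T_v = c_v·t/H_d² = 2×2.9/3.35² = 0.51682.
T_v = 0.51682 corresponds to the U > 60% branch:
U = 1 − 10^((1.781 − T_v)/0.933)/100 = 0.7736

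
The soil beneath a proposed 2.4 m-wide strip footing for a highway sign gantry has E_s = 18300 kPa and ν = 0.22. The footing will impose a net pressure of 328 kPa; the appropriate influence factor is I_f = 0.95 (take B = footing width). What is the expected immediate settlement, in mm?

Immediate (elastic) settlement: S_e = q·B·(1−ν²)/E_s · I_f.
S_e = 328 × 2.4 × (1 − 0.22²) / 18300 × 0.95
    = 328 × 2.4 × 0.9516 / 18300 × 0.95
    = 0.03889 m = 38.89 mm

S_e ≈ 38.9 mm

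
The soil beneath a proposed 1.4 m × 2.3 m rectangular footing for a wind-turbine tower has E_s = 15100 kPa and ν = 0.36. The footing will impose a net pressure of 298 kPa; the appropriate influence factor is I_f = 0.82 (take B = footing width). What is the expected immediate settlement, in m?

Immediate (elastic) settlement: S_e = q·B·(1−ν²)/E_s · I_f.
S_e = 298 × 1.4 × (1 − 0.36²) / 15100 × 0.82
    = 298 × 1.4 × 0.8704 / 15100 × 0.82
    = 0.01972 m

S_e ≈ 0.0197 m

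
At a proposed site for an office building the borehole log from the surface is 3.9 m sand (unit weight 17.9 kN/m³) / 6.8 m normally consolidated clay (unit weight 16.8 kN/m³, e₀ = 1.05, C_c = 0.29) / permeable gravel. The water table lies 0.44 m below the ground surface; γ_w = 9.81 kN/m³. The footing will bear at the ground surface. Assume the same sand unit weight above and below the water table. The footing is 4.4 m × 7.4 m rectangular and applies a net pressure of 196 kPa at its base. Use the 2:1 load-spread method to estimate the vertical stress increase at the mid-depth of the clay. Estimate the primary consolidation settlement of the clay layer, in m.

Mid-depth of clay below the ground surface: z = 3.9 + 6.8/2 = 7.3 m.
Total vertical stress at mid-clay: σ_v = 17.9×3.9 + 16.8×3.4 = 126.93 kPa.
Pore pressure: u = 9.81×(7.3 − 0.44) = 67.297 kPa.
Initial effective stress: σ'_0 = σ_v − u = 126.93 − 67.297 = 59.633 kPa.
Stress increase at mid-clay by the 2:1 spreading method:
Δσ = qBL/((B+z)(L+z)) = 196×4.4×7.4/((4.4+7.3)(7.4+7.3)) = 37.105 kPa
Final effective stress: σ'_f = σ'_0 + Δσ = 59.633 + 37.105 = 96.738 kPa.
Normally consolidated clay, so the full stress increment lies on the virgin compression line:
S_c = C_c·H/(1+e₀)·log₁₀(σ'_f/σ'_0) = 0.29×6.8/(1+1.05)×log₁₀(96.738/59.633)
    = 0.96195 × 0.21011 = 0.2021 m

S_c ≈ 0.202 m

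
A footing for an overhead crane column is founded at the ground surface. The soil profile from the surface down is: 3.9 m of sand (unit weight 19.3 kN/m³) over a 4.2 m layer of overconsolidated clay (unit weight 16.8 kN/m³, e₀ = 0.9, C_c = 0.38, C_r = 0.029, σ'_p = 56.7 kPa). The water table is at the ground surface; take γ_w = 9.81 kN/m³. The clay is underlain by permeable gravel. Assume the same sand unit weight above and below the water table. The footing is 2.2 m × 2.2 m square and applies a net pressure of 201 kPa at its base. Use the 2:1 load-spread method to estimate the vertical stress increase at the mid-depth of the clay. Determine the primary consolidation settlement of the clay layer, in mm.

Mid-depth of clay below the ground surface: z = 3.9 + 4.2/2 = 6 m.
Total vertical stress at mid-clay: σ_v = 19.3×3.9 + 16.8×2.1 = 110.55 kPa.
Pore pressure: u = 9.81×(6 − 0) = 58.86 kPa.
Initial effective stress: σ'_0 = σ_v − u = 110.55 − 58.86 = 51.69 kPa.
Stress increase at mid-clay by the 2:1 spreading method:
Δσ = qBL/((B+z)(L+z)) = 201×2.2×2.2/((2.2+6)(2.2+6)) = 14.468 kPa
Final effective stress: σ'_f = 51.69 + 14.468 = 66.158 kPa.
σ'_f = 66.158 > σ'_p = 56.7 kPa, so the stress path crosses the preconsolidation pressure — recompression up to σ'_p, then virgin compression beyond:
S_c = H/(1+e₀)·[C_r·log₁₀(σ'_p/σ'_0) + C_c·log₁₀(σ'_f/σ'_p)]
    = 4.2/1.9 × [0.029×log₁₀(56.7/51.69) + 0.38×log₁₀(66.158/56.7)]
    = 2.2105 × [0.0011651 + 0.02546] = 0.05885 m

S_c ≈ 58.9 mm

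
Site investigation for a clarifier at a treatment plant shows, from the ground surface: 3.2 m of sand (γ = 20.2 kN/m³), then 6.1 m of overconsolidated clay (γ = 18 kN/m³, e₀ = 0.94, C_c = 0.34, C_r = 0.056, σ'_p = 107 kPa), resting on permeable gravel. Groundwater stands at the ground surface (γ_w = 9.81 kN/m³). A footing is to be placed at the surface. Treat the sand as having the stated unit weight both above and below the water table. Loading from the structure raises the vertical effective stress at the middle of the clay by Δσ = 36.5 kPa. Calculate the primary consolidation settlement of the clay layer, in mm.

S_c ≈ 37.2 mm

Mid-depth of clay below the ground surface: z = 3.2 + 6.1/2 = 6.25 m.
Total vertical stress at mid-clay: σ_v = 20.2×3.2 + 18×3.05 = 119.54 kPa.
Pore pressure: u = 9.81×(6.25 − 0) = 61.312 kPa.
Initial effective stress: σ'_0 = σ_v − u = 119.54 − 61.312 = 58.228 kPa.
Final effective stress: σ'_f = 58.228 + 36.5 = 94.728 kPa.
σ'_f = 94.728 ≤ σ'_p = 107 kPa, so the clay remains overconsolidated and only the recompression index applies:
S_c = C_r·H/(1+e₀)·log₁₀(σ'_f/σ'_0) = 0.056×6.1/1.94×log₁₀(94.728/58.228)
    = 0.17608 × 0.21135 = 0.03721 m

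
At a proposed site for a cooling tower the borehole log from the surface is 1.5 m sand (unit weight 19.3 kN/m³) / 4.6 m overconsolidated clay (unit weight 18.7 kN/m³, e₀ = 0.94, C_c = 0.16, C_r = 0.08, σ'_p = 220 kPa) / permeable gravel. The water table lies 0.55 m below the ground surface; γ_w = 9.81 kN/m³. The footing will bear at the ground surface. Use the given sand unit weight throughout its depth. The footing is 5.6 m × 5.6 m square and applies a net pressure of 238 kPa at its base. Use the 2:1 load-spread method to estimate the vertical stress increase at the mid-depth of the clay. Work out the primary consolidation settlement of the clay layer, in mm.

Mid-depth of clay below the ground surface: z = 1.5 + 4.6/2 = 3.8 m.
Total vertical stress at mid-clay: σ_v = 19.3×1.5 + 18.7×2.3 = 71.96 kPa.
Pore pressure: u = 9.81×(3.8 − 0.55) = 31.883 kPa.
Initial effective stress: σ'_0 = σ_v − u = 71.96 − 31.883 = 40.077 kPa.
Stress increase at mid-clay by the 2:1 spreading method:
Δσ = qBL/((B+z)(L+z)) = 238×5.6×5.6/((5.6+3.8)(5.6+3.8)) = 84.469 kPa
Final effective stress: σ'_f = 40.077 + 84.469 = 124.55 kPa.
σ'_f = 124.55 ≤ σ'_p = 220 kPa, so the clay remains overconsolidated and only the recompression index applies:
S_c = C_r·H/(1+e₀)·log₁₀(σ'_f/σ'_0) = 0.08×4.6/1.94×log₁₀(124.55/40.077)
    = 0.18969 × 0.49245 = 0.09341 m

S_c ≈ 93.4 mm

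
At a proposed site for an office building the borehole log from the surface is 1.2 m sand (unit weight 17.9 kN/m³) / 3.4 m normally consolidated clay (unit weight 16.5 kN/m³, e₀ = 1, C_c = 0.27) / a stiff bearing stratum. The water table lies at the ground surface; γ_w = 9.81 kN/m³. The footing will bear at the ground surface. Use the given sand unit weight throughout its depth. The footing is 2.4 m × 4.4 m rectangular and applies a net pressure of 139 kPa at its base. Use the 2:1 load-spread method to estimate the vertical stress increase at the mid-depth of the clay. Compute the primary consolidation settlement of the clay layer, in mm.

Mid-depth of clay below the ground surface: z = 1.2 + 3.4/2 = 2.9 m.
Total vertical stress at mid-clay: σ_v = 17.9×1.2 + 16.5×1.7 = 49.53 kPa.
Pore pressure: u = 9.81×(2.9 − 0) = 28.449 kPa.
Initial effective stress: σ'_0 = σ_v − u = 49.53 − 28.449 = 21.081 kPa.
Stress increase at mid-clay by the 2:1 spreading method:
Δσ = qBL/((B+z)(L+z)) = 139×2.4×4.4/((2.4+2.9)(4.4+2.9)) = 37.938 kPa
Final effective stress: σ'_f = σ'_0 + Δσ = 21.081 + 37.938 = 59.019 kPa.
Normally consolidated clay, so the full stress increment lies on the virgin compression line:
S_c = C_c·H/(1+e₀)·log₁₀(σ'_f/σ'_0) = 0.27×3.4/(1+1)×log₁₀(59.019/21.081)
    = 0.459 × 0.4471 = 0.2052 m

S_c ≈ 205 mm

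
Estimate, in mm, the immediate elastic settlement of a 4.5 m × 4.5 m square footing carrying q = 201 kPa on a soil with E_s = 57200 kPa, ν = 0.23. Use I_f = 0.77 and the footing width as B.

Immediate (elastic) settlement: S_e = q·B·(1−ν²)/E_s · I_f.
S_e = 201 × 4.5 × (1 − 0.23²) / 57200 × 0.77
    = 201 × 4.5 × 0.9471 / 57200 × 0.77
    = 0.01153 m = 11.53 mm

S_e ≈ 11.5 mm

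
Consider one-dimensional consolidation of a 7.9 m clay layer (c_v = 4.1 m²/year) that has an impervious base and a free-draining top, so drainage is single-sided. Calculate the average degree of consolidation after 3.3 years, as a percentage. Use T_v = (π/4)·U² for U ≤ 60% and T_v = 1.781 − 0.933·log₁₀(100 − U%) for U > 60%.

U ≈ 52.5 %

Drainage path length: H_d = H = 7.9 m (single drainage).
T_v = c_v·t/H_d² = 4.1×3.3/7.9² = 0.21679.
T_v = 0.21679 corresponds to the U ≤ 60% branch:
U = √(4T_v/π) = 0.5254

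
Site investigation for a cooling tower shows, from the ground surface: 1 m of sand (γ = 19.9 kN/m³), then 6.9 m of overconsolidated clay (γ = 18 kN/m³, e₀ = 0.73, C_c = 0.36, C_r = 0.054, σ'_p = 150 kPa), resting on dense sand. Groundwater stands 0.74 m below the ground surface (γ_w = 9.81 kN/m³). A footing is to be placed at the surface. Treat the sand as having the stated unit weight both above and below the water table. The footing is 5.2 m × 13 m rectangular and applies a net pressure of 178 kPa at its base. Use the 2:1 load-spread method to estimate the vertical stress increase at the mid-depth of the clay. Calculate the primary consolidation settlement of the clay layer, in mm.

Mid-depth of clay below the ground surface: z = 1 + 6.9/2 = 4.45 m.
Total vertical stress at mid-clay: σ_v = 19.9×1 + 18×3.45 = 82 kPa.
Pore pressure: u = 9.81×(4.45 − 0.74) = 36.395 kPa.
Initial effective stress: σ'_0 = σ_v − u = 82 − 36.395 = 45.605 kPa.
Stress increase at mid-clay by the 2:1 spreading method:
Δσ = qBL/((B+z)(L+z)) = 178×5.2×13/((5.2+4.45)(13+4.45)) = 71.457 kPa
Final effective stress: σ'_f = 45.605 + 71.457 = 117.06 kPa.
σ'_f = 117.06 ≤ σ'_p = 150 kPa, so the clay remains overconsolidated and only the recompression index applies:
S_c = C_r·H/(1+e₀)·log₁₀(σ'_f/σ'_0) = 0.054×6.9/1.73×log₁₀(117.06/45.605)
    = 0.21537 × 0.4094 = 0.08817 m

S_c ≈ 88.2 mm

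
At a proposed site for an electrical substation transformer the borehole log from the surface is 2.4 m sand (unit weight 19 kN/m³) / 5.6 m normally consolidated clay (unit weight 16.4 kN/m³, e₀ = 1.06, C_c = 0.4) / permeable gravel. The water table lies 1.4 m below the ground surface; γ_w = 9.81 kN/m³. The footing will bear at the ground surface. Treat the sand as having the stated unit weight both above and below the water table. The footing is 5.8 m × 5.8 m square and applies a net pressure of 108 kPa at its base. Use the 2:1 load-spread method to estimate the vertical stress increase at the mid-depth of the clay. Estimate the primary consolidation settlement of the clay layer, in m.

Mid-depth of clay below the ground surface: z = 2.4 + 5.6/2 = 5.2 m.
Total vertical stress at mid-clay: σ_v = 19×2.4 + 16.4×2.8 = 91.52 kPa.
Pore pressure: u = 9.81×(5.2 − 1.4) = 37.278 kPa.
Initial effective stress: σ'_0 = σ_v − u = 91.52 − 37.278 = 54.242 kPa.
Stress increase at mid-clay by the 2:1 spreading method:
Δσ = qBL/((B+z)(L+z)) = 108×5.8×5.8/((5.8+5.2)(5.8+5.2)) = 30.026 kPa
Final effective stress: σ'_f = σ'_0 + Δσ = 54.242 + 30.026 = 84.268 kPa.
Normally consolidated clay, so the full stress increment lies on the virgin compression line:
S_c = C_c·H/(1+e₀)·log₁₀(σ'_f/σ'_0) = 0.4×5.6/(1+1.06)×log₁₀(84.268/54.242)
    = 1.0874 × 0.19133 = 0.2081 m

S_c ≈ 0.208 m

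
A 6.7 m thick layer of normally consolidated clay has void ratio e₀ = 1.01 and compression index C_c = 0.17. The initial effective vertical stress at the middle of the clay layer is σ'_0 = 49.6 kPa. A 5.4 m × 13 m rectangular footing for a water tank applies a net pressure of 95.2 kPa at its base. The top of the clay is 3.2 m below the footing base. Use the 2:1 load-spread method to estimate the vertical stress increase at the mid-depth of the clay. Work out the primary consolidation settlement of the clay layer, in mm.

S_c ≈ 112 mm

Mid-depth of clay below the footing base: z = 3.2 + 6.7/2 = 6.55 m.
Stress increase at mid-clay by the 2:1 spreading method:
Δσ = qBL/((B+z)(L+z)) = 95.2×5.4×13/((5.4+6.55)(13+6.55)) = 28.606 kPa
Final effective stress: σ'_f = σ'_0 + Δσ = 49.6 + 28.606 = 78.206 kPa.
Normally consolidated clay, so the full stress increment lies on the virgin compression line:
S_c = C_c·H/(1+e₀)·log₁₀(σ'_f/σ'_0) = 0.17×6.7/(1+1.01)×log₁₀(78.206/49.6)
    = 0.56667 × 0.19776 = 0.1121 m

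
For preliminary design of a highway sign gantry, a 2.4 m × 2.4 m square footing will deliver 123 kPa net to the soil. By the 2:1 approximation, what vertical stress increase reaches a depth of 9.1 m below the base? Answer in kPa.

By the 2:1 method the load spreads at 1 horizontal : 2 vertical, so at depth z the loaded area has grown by z in each plan dimension:
Δσ = qBL/((B+z)(L+z)) = 123×2.4×2.4/((2.4+9.1)(2.4+9.1)) = 5.3571 kPa

Δσ_z ≈ 5.36 kPa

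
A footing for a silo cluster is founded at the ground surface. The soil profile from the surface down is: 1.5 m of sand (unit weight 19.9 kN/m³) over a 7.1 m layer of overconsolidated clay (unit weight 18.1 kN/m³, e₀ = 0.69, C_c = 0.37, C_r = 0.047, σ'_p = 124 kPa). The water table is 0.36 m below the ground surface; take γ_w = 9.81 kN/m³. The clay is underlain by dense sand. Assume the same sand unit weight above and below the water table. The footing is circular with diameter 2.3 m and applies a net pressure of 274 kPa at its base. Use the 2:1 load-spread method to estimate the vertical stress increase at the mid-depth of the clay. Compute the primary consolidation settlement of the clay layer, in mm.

Mid-depth of clay below the ground surface: z = 1.5 + 7.1/2 = 5.05 m.
Total vertical stress at mid-clay: σ_v = 19.9×1.5 + 18.1×3.55 = 94.105 kPa.
Pore pressure: u = 9.81×(5.05 − 0.36) = 46.009 kPa.
Initial effective stress: σ'_0 = σ_v − u = 94.105 − 46.009 = 48.096 kPa.
Stress increase at mid-clay by the 2:1 spreading method:
Δσ ≈ qD²/(D+z)² = 274×2.3²/(2.3+5.05)² = 26.831 kPa
Final effective stress: σ'_f = 48.096 + 26.831 = 74.927 kPa.
σ'_f = 74.927 ≤ σ'_p = 124 kPa, so the clay remains overconsolidated and only the recompression index applies:
S_c = C_r·H/(1+e₀)·log₁₀(σ'_f/σ'_0) = 0.047×7.1/1.69×log₁₀(74.927/48.096)
    = 0.19746 × 0.19253 = 0.03802 m

S_c ≈ 38 mm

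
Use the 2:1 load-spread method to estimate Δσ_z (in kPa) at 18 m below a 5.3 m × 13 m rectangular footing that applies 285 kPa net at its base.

Δσ_z ≈ 27.2 kPa

By the 2:1 method the load spreads at 1 horizontal : 2 vertical, so at depth z the loaded area has grown by z in each plan dimension:
Δσ = qBL/((B+z)(L+z)) = 285×5.3×13/((5.3+18)(13+18)) = 27.186 kPa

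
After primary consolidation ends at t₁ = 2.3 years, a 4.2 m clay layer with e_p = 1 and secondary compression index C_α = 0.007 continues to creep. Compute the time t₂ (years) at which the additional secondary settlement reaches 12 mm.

t₂ ≈ 15.1 years

S_s = C_α·H/(1+e_p)·log₁₀(t₂/t₁) ⇒ log₁₀(t₂/t₁) = S_s·(1+e_p)/(C_α·H).
log₁₀(t₂/t₁) = 0.012 × (1+1) / (0.007×4.2) = 0.8163
t₂ = t₁ × 10^0.8163 = 2.3 × 6.551 = 15.07 years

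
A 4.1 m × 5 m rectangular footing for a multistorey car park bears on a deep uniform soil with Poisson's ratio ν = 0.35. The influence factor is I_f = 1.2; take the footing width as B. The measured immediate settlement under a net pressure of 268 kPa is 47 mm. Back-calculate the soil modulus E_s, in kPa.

S_e = q·B·(1−ν²)/E_s · I_f  ⇒  E_s = q·B·(1−ν²)·I_f / S_e.
E_s = 268 × 4.1 × 0.8775 × 1.2 / 0.047 = 24620 kPa

E_s ≈ 24600 kPa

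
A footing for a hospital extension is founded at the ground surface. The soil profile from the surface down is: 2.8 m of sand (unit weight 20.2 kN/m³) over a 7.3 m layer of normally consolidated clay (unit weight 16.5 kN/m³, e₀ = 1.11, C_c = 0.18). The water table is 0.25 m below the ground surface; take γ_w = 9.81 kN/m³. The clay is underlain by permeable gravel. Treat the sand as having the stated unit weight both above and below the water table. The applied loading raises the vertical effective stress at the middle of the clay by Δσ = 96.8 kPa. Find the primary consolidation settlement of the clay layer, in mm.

S_c ≈ 272 mm

Mid-depth of clay below the ground surface: z = 2.8 + 7.3/2 = 6.45 m.
Total vertical stress at mid-clay: σ_v = 20.2×2.8 + 16.5×3.65 = 116.78 kPa.
Pore pressure: u = 9.81×(6.45 − 0.25) = 60.822 kPa.
Initial effective stress: σ'_0 = σ_v − u = 116.78 − 60.822 = 55.958 kPa.
Final effective stress: σ'_f = σ'_0 + Δσ = 55.958 + 96.8 = 152.76 kPa.
Normally consolidated clay, so the full stress increment lies on the virgin compression line:
S_c = C_c·H/(1+e₀)·log₁₀(σ'_f/σ'_0) = 0.18×7.3/(1+1.11)×log₁₀(152.76/55.958)
    = 0.62275 × 0.43615 = 0.2716 m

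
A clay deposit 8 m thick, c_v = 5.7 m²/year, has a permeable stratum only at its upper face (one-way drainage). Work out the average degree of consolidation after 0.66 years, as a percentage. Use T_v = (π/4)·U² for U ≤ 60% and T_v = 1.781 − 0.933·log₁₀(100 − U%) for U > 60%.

Drainage path length: H_d = H = 8 m (single drainage).
T_v = c_v·t/H_d² = 5.7×0.66/8² = 0.058781.
T_v = 0.058781 corresponds to the U ≤ 60% branch:
U = √(4T_v/π) = 0.2736

U ≈ 27.4 %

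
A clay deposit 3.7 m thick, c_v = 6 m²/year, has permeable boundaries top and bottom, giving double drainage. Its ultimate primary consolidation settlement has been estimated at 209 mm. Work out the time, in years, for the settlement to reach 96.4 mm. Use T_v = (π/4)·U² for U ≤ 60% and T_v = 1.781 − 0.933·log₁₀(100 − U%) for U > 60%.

t ≈ 0.0953 years

Drainage path length: H_d = H/2 = 1.85 m (double drainage).
U = S(t)/S_ult = 96.4/209 = 0.4612.
U ≤ 60%: T_v = (π/4)·U² = (π/4)×0.46124² = 0.16709.
t = T_v·H_d²/c_v = 0.16709×1.85²/6 = 0.09531 years.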